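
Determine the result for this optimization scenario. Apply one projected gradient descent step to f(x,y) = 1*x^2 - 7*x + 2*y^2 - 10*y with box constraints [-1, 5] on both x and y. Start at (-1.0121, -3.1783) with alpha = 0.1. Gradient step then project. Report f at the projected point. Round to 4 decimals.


Step 1: Compute gradient at (-1.0121, -3.1783).
grad_x = 2*1*-1.0121 - 7 = -9.0242
grad_y = 2*2*-3.1783 - 10 = -22.7132
Step 2: Gradient step.
x_raw = -1.0121 - 0.1*-9.0242 = -0.1097
y_raw = -3.1783 - 0.1*-22.7132 = -0.907
Step 3: Project onto [-1, 5].
x_proj = clip(-0.1097) = -0.1097
y_proj = clip(-0.907) = -0.907
Step 4: Evaluate f.
f(-0.1097, -0.907) = 11.4948


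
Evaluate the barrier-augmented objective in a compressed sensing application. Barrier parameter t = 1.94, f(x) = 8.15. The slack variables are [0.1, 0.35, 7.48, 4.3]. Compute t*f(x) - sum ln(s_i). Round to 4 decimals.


Step 1: Compute log-barrier.
ln values: [-2.3026, -1.0498, 2.0122, 1.4586]
phi = -(-2.3026 - 1.0498 + 2.0122 + 1.4586) = -0.1184
Step 2: Compute augmented objective.
t*f(x) = 1.94*8.15 = 15.811
Total = 15.811 - 0.1184 = 15.6926


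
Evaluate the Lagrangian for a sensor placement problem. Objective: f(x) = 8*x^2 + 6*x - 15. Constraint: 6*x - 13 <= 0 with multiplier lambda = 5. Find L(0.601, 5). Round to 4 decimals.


Step 1: Evaluate f(x).
f(0.601) = 8*0.601^2 + 6*0.601 - 15 = -8.5044
Step 2: Evaluate g(x).
g(0.601) = 6*0.601 - 13 = -9.394
Step 3: Compute Lagrangian.
L = -8.5044 + 5*-9.394 = -55.4744


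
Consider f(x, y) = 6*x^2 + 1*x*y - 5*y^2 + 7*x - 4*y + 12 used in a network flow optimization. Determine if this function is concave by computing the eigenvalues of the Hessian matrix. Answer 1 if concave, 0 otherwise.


The Hessian of f(x,y) = 6*x^2 + 1*x*y - 5*y^2 + 7*x - 4*y + 12 is:
H = [[12, 1], [1, -10]]
Trace = 12 - 10 = 2
Determinant = 12*-10 - (1)^2 = -121
Discriminant = (2)^2 - 4*-121 = 488.0
Eigenvalues: lambda_1 = -10.0454, lambda_2 = 12.0454
The function is not concave.

0


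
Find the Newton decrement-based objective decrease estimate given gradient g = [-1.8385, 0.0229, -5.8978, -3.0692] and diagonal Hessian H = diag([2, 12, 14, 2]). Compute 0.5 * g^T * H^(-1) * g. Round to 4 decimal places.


Step 1: H is diagonal, so H^(-1) * g = [-0.9193, 0.0019, -0.4213, -1.5346].
Step 2: g^T H^(-1) g = sum_i g_i^2 / H_ii
  = (-1.8385)^2/2 + (0.0229)^2/12 + (-5.8978)^2/14 + (-3.0692)^2/2
  = 1.69 + 0.0 + 2.4846 + 4.71 = 8.8847
Step 3: Objective decrease = 0.5 * g^T H^(-1) g = 4.4423


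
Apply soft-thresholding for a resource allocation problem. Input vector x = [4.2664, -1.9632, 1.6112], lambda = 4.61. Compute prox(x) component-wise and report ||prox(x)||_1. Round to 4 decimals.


Soft-thresholding with lambda = 4.61:
prox(4.2664) = sign(4.2664)*max(|4.2664| - 4.61, 0) = 0.0
prox(-1.9632) = sign(-1.9632)*max(|-1.9632| - 4.61, 0) = 0.0
prox(1.6112) = sign(1.6112)*max(|1.6112| - 4.61, 0) = 0.0
prox(x) = [0.0, 0.0, 0.0]
||prox(x)||_1 = 0.0 + 0.0 + 0.0 = 0.0


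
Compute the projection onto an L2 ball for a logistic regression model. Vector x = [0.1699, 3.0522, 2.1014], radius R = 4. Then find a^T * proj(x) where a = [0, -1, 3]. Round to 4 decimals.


Step 1: Compute ||x|| (intermediates to 6 decimals).
||x|| = sqrt(0.1699^2 + 3.0522^2 + 2.1014^2) = 3.709538
Step 2: Project.
Since ||x|| <= R, proj = x (no scaling needed).
proj(x) = [0.1699, 3.0522, 2.1014]
Step 3: Dot product.
a^T * proj(x) = 0*0.1699 - 1*3.0522 + 3*2.1014 = 3.252


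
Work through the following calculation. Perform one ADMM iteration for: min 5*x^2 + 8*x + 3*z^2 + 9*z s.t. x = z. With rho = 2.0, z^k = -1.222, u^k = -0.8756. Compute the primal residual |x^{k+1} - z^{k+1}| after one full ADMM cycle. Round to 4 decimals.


ADMM iteration with rho = 2.0, z^k = -1.222, u^k = -0.8756
Step 1: x-update.
Minimize 5*x^2 + 8*x + (2.0/2)*(x + 1.222 - 0.8756)^2
FOC: (2*5 + 2.0)*x = -8 + 2.0*(-1.222 + 0.8756)
x^{k+1} = -0.7244
Step 2: z-update.
Minimize 3*z^2 + 9*z + (2.0/2)*(-0.7244 - z - 0.8756)^2
FOC: (2*3 + 2.0)*z = -9 + 2.0*(-0.7244 - 0.8756)
z^{k+1} = -1.525
Step 3: u-update.
u^{k+1} = -0.8756 - 0.7244 + 1.525 = -0.075
Step 4: Primal residual = |-0.7244 + 1.525| = 0.8006


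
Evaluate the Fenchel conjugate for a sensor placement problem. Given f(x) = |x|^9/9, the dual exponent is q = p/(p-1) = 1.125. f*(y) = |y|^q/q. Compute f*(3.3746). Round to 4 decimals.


The conjugate exponent q satisfies 1/p + 1/q = 1.
p = 9, so q = 9/(9 - 1) = 1.125
|y|^q = 3.3746^1.125 = 3.9287
f*(3.3746) = 3.9287 / 1.125 = 3.4922


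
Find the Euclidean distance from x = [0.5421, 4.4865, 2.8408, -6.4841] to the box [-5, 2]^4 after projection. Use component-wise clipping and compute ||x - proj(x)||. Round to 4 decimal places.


Project each component onto [-5, 2].
clip(0.5421) = 0.5421, clip(4.4865) = 2.0, clip(2.8408) = 2.0, clip(-6.4841) = -5.0
Projection = [0.5421, 2.0, 2.0, -5.0]
Squared diffs: [0.0, 6.1827, 0.7069, 2.2026]
Distance = sqrt(9.0922) = 3.0153


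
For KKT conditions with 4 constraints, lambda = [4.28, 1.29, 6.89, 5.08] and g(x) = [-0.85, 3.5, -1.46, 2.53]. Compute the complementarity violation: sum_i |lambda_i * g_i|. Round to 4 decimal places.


KKT complementary slackness check:
lambda_1 * g_1 = 4.28 * -0.85 = -3.638
lambda_2 * g_2 = 1.29 * 3.5 = 4.515
lambda_3 * g_3 = 6.89 * -1.46 = -10.0594
lambda_4 * g_4 = 5.08 * 2.53 = 12.8524
Total violation = 3.638 + 4.515 + 10.0594 + 12.8524 = 31.0648


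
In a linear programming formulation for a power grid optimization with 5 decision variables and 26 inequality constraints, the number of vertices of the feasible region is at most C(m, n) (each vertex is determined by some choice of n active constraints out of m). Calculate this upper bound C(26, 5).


Each vertex corresponds to some choice of n active constraints out of m, so the number of vertices is at most C(m, n) = m! / (n!(m-n)!).
m = 26, n = 5
Numerator: 26 * 25 * 24 * 23 * 22
Denominator: 5! = 120
C(26, 5) = 65780


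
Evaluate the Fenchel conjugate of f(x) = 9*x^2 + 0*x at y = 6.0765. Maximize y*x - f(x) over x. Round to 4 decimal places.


f*(y) = sup_x {y*x - a*x^2 - b*x} = sup_x {(y-b)*x - a*x^2}
FOC: (y - b) - 2a*x = 0 => x* = (y - b)/(2a)
x* = (6.0765 - 0)/(2*9) = 0.3376
f*(6.0765) = (y-b)^2/(4a) = (6.0765 - 0)^2/(4*9)
= 36.9239/36 = 1.0257


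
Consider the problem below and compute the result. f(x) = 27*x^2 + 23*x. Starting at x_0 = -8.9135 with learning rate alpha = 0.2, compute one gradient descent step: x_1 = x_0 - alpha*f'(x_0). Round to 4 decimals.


We compute the gradient at x_0 and apply the update.
f'(x) = 54*x + 23
f'(-8.9135) = 54*-8.9135 + 23 = -458.329
x_1 = -8.9135 - 0.2*-458.329 = 82.7523


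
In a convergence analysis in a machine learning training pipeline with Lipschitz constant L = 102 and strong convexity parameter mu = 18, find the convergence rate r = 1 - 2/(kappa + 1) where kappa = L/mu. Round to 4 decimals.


Step 1: Compute the condition number.
kappa = L/mu = 102/18 = 5.6667
Step 2: Compute the convergence rate.
r = 1 - 2/(kappa + 1) = 1 - 2*mu/(L + mu) = (L - mu)/(L + mu) = 84/120 = 0.7


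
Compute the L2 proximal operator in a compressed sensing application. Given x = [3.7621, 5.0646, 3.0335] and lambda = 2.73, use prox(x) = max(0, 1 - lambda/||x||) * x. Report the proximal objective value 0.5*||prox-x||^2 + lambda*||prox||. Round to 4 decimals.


Step 1: Compute ||x||.
||x|| = 7.0004
Step 2: Compute scaling factor.
scale = max(0, 1 - 2.73/7.0004) = 0.61
Step 3: prox(x) = [2.295, 3.0895, 1.8505]
||prox(x)|| = 4.2704
Step 4: Proximal objective.
0.5*||prox-x||^2 = 3.7265
lambda*||prox|| = 11.6582
Total = 15.3847


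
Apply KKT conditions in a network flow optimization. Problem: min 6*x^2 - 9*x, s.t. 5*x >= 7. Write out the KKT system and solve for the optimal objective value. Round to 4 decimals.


Step 1: Try lambda = 0 (constraint inactive).
x_unc = 9/(2*6) = 0.75
Check: 5*0.75 = 3.75 < 7 -- violated!
Step 2: Constraint must be active: 5*x = 7
x* = 7/5 = 1.4
lambda = (2*6*1.4 - 9)/5 = 1.56
Step 3: Compute optimal value.
f(x*) = 6*1.4^2 - 9*1.4 = -0.84


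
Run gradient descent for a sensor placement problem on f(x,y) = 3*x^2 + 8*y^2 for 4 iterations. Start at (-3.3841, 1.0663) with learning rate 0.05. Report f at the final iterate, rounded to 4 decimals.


Gradient descent on f(x,y) = 3*x^2 + 8*y^2.
Starting point: (-3.3841, 1.0663), alpha = 0.05
Step 1: grad_x = 2*3*-3.3841 = -20.3046, grad_y = 2*8*1.0663 = 17.0608
  x_1 = -3.3841 - 0.05*-20.3046 = -2.3689
  y_1 = 1.0663 - 0.05*17.0608 = 0.2133
Step 2: grad_x = 2*3*-2.3689 = -14.2132, grad_y = 2*8*0.2133 = 3.4122
  x_2 = -2.3689 - 0.05*-14.2132 = -1.6582
  y_2 = 0.2133 - 0.05*3.4122 = 0.0427
Step 3: grad_x = 2*3*-1.6582 = -9.9493, grad_y = 2*8*0.0427 = 0.6824
  x_3 = -1.6582 - 0.05*-9.9493 = -1.1607
  y_3 = 0.0427 - 0.05*0.6824 = 0.0085
Step 4: grad_x = 2*3*-1.1607 = -6.9645, grad_y = 2*8*0.0085 = 0.1365
  x_4 = -1.1607 - 0.05*-6.9645 = -0.8125
  y_4 = 0.0085 - 0.05*0.1365 = 0.0017
f(-0.8125, 0.0017) = 3*(-0.8125)^2 + 8*0.0017^2 = 1.9806


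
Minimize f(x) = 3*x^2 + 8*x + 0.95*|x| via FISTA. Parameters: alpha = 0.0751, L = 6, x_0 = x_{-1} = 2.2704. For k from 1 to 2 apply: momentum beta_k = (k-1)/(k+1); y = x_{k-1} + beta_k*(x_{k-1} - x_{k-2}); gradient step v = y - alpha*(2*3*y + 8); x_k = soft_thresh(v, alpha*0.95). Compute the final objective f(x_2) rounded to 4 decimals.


FISTA on f(x) = 3*x^2 + 8*x + 0.95*|x|
L = 6, alpha = 0.0751
Iteration 1: beta = 0.0, y = 2.2704 + 0.0*(2.2704 - 2.2704) = 2.2704
  grad(y) = 21.6224, v = y - alpha*grad = 0.6466
  prox(v) = soft_thresh(0.6466, 0.0713) = 0.5752
Iteration 2: beta = 0.3333, y = 0.5752 + 0.3333*(0.5752 - 2.2704) = 0.0102
  grad(y) = 8.0609, v = y - alpha*grad = -0.5952
  prox(v) = soft_thresh(-0.5952, 0.0713) = -0.5239
f(x_2) = 3*(-0.5239)^2 + 8*(-0.5239) + 0.95*|-0.5239| = -2.87


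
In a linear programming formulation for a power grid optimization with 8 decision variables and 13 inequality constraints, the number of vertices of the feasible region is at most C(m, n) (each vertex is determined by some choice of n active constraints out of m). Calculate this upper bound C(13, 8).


Each vertex corresponds to some choice of n active constraints out of m, so the number of vertices is at most C(m, n) = m! / (n!(m-n)!).
m = 13, n = 8
Numerator: 13 * 12 * 11 * 10 * 9 * 8 * 7 * 6
Denominator: 8! = 40320
C(13, 8) = 1287


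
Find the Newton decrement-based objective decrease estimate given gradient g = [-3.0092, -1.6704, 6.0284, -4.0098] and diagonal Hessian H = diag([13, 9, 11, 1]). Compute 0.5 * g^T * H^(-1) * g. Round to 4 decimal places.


Step 1: H is diagonal, so H^(-1) * g = [-0.2315, -0.1856, 0.548, -4.0098].
Step 2: g^T H^(-1) g = sum_i g_i^2 / H_ii
  = (-3.0092)^2/13 + (-1.6704)^2/9 + (6.0284)^2/11 + (-4.0098)^2/1
  = 0.6966 + 0.31 + 3.3038 + 16.0785 = 20.3889
Step 3: Objective decrease = 0.5 * g^T H^(-1) g = 10.1944


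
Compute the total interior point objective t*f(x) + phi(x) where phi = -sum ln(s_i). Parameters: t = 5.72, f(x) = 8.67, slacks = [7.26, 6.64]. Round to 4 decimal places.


Step 1: Compute log-barrier.
ln values: [1.9824, 1.8931]
phi = -(1.9824 + 1.8931) = -3.8755
Step 2: Compute augmented objective.
t*f(x) = 5.72*8.67 = 49.5924
Total = 49.5924 - 3.8755 = 45.7169


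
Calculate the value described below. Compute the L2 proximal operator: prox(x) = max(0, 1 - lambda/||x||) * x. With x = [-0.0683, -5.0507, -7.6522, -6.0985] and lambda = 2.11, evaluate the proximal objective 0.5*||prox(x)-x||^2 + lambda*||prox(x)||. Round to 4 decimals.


Step 1: Compute ||x||.
||x|| = 11.0119
Step 2: Compute scaling factor.
scale = max(0, 1 - 2.11/11.0119) = 0.8084
Step 3: prox(x) = [-0.0552, -4.0829, -6.186, -4.93]
||prox(x)|| = 8.9019
Step 4: Proximal objective.
0.5*||prox-x||^2 = 2.2261
lambda*||prox|| = 18.783
Total = 21.0091


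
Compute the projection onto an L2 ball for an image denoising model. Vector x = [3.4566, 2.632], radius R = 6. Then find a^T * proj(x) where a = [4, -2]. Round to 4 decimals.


Step 1: Compute ||x|| (intermediates to 6 decimals).
||x|| = sqrt(3.4566^2 + 2.632^2) = 4.344595
Step 2: Project.
Since ||x|| <= R, proj = x (no scaling needed).
proj(x) = [3.4566, 2.632]
Step 3: Dot product.
a^T * proj(x) = 4*3.4566 - 2*2.632 = 8.5624


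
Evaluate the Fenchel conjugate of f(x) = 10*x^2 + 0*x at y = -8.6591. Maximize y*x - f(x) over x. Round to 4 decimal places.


f*(y) = sup_x {y*x - a*x^2 - b*x} = sup_x {(y-b)*x - a*x^2}
FOC: (y - b) - 2a*x = 0 => x* = (y - b)/(2a)
x* = (-8.6591 - 0)/(2*10) = -0.433
f*(-8.6591) = (y-b)^2/(4a) = (-8.6591 - 0)^2/(4*10)
= 74.98/40 = 1.8745


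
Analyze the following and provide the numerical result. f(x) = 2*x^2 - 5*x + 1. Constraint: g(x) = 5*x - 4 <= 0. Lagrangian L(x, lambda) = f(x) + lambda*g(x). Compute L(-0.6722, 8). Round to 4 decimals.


Step 1: Evaluate f(x).
f(-0.6722) = 2*(-0.6722)^2 - 5*(-0.6722) + 1 = 5.2647
Step 2: Evaluate g(x).
g(-0.6722) = 5*-0.6722 - 4 = -7.361
Step 3: Compute Lagrangian.
L = 5.2647 + 8*-7.361 = -53.6233


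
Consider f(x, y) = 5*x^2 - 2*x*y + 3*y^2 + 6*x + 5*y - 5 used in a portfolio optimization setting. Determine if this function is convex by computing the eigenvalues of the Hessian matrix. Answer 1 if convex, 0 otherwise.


The Hessian of f(x,y) = 5*x^2 - 2*x*y + 3*y^2 + 6*x + 5*y - 5 is:
H = [[10, -2], [-2, 6]]
Trace = 10 + 6 = 16
Determinant = 10*6 - (-2)^2 = 56
Discriminant = (16)^2 - 4*56 = 32.0
Eigenvalues: lambda_1 = 5.1716, lambda_2 = 10.8284
The function is convex.

1


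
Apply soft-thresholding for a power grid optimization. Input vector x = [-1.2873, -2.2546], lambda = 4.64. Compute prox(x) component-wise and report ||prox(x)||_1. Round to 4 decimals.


Soft-thresholding with lambda = 4.64:
prox(-1.2873) = sign(-1.2873)*max(|-1.2873| - 4.64, 0) = 0.0
prox(-2.2546) = sign(-2.2546)*max(|-2.2546| - 4.64, 0) = 0.0
prox(x) = [0.0, 0.0]
||prox(x)||_1 = 0.0 + 0.0 = 0.0


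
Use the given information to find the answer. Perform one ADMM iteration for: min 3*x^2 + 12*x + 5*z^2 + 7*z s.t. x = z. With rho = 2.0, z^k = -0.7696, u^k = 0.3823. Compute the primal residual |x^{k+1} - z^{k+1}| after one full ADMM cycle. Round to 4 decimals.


ADMM iteration with rho = 2.0, z^k = -0.7696, u^k = 0.3823
Step 1: x-update.
Minimize 3*x^2 + 12*x + (2.0/2)*(x + 0.7696 + 0.3823)^2
FOC: (2*3 + 2.0)*x = -12 + 2.0*(-0.7696 - 0.3823)
x^{k+1} = -1.788
Step 2: z-update.
Minimize 5*z^2 + 7*z + (2.0/2)*(-1.788 - z + 0.3823)^2
FOC: (2*5 + 2.0)*z = -7 + 2.0*(-1.788 + 0.3823)
z^{k+1} = -0.8176
Step 3: u-update.
u^{k+1} = 0.3823 - 1.788 + 0.8176 = -0.5881
Step 4: Primal residual = |-1.788 + 0.8176| = 0.9704


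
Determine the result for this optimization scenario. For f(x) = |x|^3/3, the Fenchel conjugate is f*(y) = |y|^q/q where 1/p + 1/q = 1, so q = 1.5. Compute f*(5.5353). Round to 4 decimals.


The conjugate exponent q satisfies 1/p + 1/q = 1.
p = 3, so q = 3/(3 - 1) = 1.5
|y|^q = 5.5353^1.5 = 13.023
f*(5.5353) = 13.023 / 1.5 = 8.682


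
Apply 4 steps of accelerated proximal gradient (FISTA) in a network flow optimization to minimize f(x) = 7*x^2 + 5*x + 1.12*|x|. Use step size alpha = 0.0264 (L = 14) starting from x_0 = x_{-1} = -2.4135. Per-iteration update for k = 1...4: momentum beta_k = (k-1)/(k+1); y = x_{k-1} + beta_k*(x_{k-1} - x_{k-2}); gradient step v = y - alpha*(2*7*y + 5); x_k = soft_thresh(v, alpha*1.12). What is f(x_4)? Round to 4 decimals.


FISTA on f(x) = 7*x^2 + 5*x + 1.12*|x|
L = 14, alpha = 0.0264
Iteration 1: beta = 0.0, y = -2.4135 + 0.0*(-2.4135 + 2.4135) = -2.4135
  grad(y) = -28.789, v = y - alpha*grad = -1.6535
  prox(v) = soft_thresh(-1.6535, 0.0296) = -1.6239
Iteration 2: beta = 0.3333, y = -1.6239 + 0.3333*(-1.6239 + 2.4135) = -1.3607
  grad(y) = -14.0498, v = y - alpha*grad = -0.9898
  prox(v) = soft_thresh(-0.9898, 0.0296) = -0.9602
Iteration 3: beta = 0.5, y = -0.9602 + 0.5*(-0.9602 + 1.6239) = -0.6284
  grad(y) = -3.7973, v = y - alpha*grad = -0.5281
  prox(v) = soft_thresh(-0.5281, 0.0296) = -0.4986
Iteration 4: beta = 0.6, y = -0.4986 + 0.6*(-0.4986 + 0.9602) = -0.2216
  grad(y) = 1.8981, v = y - alpha*grad = -0.2717
  prox(v) = soft_thresh(-0.2717, 0.0296) = -0.2421
f(x_4) = 7*(-0.2421)^2 + 5*(-0.2421) + 1.12*|-0.2421| = -0.5291


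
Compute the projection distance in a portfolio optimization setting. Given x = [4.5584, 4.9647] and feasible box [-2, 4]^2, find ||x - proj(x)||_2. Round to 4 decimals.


Project each component onto [-2, 4].
clip(4.5584) = 4.0, clip(4.9647) = 4.0
Projection = [4.0, 4.0]
Squared diffs: [0.3118, 0.9306]
Distance = sqrt(1.2424) = 1.1147


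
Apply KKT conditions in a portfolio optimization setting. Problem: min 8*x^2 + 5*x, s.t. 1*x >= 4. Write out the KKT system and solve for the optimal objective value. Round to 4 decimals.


Step 1: Try lambda = 0 (constraint inactive).
x_unc = -5/(2*8) = -0.3125
Check: 1*-0.3125 = -0.3125 < 4 -- violated!
Step 2: Constraint must be active: 1*x = 4
x* = 4/1 = 4.0
lambda = (2*8*4.0 + 5)/1 = 69.0
Step 3: Compute optimal value.
f(x*) = 8*4.0^2 + 5*4.0 = 148.0


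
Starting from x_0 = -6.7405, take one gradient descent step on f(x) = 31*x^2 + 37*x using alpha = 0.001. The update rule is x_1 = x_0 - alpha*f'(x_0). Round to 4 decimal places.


We compute the gradient at x_0 and apply the update.
f'(x) = 62*x + 37
f'(-6.7405) = 62*-6.7405 + 37 = -380.911
x_1 = -6.7405 - 0.001*-380.911 = -6.3596


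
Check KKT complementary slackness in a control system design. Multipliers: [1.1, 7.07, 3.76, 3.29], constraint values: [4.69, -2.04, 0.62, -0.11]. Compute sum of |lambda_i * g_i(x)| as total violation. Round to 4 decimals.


KKT complementary slackness check:
lambda_1 * g_1 = 1.1 * 4.69 = 5.159
lambda_2 * g_2 = 7.07 * -2.04 = -14.4228
lambda_3 * g_3 = 3.76 * 0.62 = 2.3312
lambda_4 * g_4 = 3.29 * -0.11 = -0.3619
Total violation = 5.159 + 14.4228 + 2.3312 + 0.3619 = 22.2749


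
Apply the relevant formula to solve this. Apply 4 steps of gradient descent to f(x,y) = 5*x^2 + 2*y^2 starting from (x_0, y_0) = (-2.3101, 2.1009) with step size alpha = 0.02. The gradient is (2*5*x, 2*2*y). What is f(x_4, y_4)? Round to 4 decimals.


Gradient descent on f(x,y) = 5*x^2 + 2*y^2.
Starting point: (-2.3101, 2.1009), alpha = 0.02
Step 1: grad_x = 2*5*-2.3101 = -23.101, grad_y = 2*2*2.1009 = 8.4036
  x_1 = -2.3101 - 0.02*-23.101 = -1.8481
  y_1 = 2.1009 - 0.02*8.4036 = 1.9328
Step 2: grad_x = 2*5*-1.8481 = -18.4808, grad_y = 2*2*1.9328 = 7.7313
  x_2 = -1.8481 - 0.02*-18.4808 = -1.4785
  y_2 = 1.9328 - 0.02*7.7313 = 1.7782
Step 3: grad_x = 2*5*-1.4785 = -14.7846, grad_y = 2*2*1.7782 = 7.1128
  x_3 = -1.4785 - 0.02*-14.7846 = -1.1828
  y_3 = 1.7782 - 0.02*7.1128 = 1.6359
Step 4: grad_x = 2*5*-1.1828 = -11.8277, grad_y = 2*2*1.6359 = 6.5438
  x_4 = -1.1828 - 0.02*-11.8277 = -0.9462
  y_4 = 1.6359 - 0.02*6.5438 = 1.5051
f(-0.9462, 1.5051) = 5*(-0.9462)^2 + 2*1.5051^2 = 9.0071


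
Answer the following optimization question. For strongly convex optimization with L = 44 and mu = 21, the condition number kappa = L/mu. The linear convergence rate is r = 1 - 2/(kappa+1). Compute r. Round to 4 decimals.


Step 1: Compute the condition number.
kappa = L/mu = 44/21 = 2.0952
Step 2: Compute the convergence rate.
r = 1 - 2/(kappa + 1) = 1 - 2*mu/(L + mu) = (L - mu)/(L + mu) = 23/65 = 0.3538


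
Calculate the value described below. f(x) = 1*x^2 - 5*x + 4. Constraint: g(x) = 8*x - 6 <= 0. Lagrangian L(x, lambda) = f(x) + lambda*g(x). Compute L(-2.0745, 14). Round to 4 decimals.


Step 1: Evaluate f(x).
f(-2.0745) = 1*(-2.0745)^2 - 5*(-2.0745) + 4 = 18.6761
Step 2: Evaluate g(x).
g(-2.0745) = 8*-2.0745 - 6 = -22.596
Step 3: Compute Lagrangian.
L = 18.6761 + 14*-22.596 = -297.6679


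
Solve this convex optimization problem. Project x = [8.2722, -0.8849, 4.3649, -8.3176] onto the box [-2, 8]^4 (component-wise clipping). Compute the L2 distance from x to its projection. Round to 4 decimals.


Project each component onto [-2, 8].
clip(8.2722) = 8.0, clip(-0.8849) = -0.8849, clip(4.3649) = 4.3649, clip(-8.3176) = -2.0
Projection = [8.0, -0.8849, 4.3649, -2.0]
Squared diffs: [0.0741, 0.0, 0.0, 39.9121]
Distance = sqrt(39.9862) = 6.3235


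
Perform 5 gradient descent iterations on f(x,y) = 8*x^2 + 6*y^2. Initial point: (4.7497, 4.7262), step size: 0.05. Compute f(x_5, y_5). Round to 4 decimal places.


Gradient descent on f(x,y) = 8*x^2 + 6*y^2.
Starting point: (4.7497, 4.7262), alpha = 0.05
Step 1: grad_x = 2*8*4.7497 = 75.9952, grad_y = 2*6*4.7262 = 56.7144
  x_1 = 4.7497 - 0.05*75.9952 = 0.9499
  y_1 = 4.7262 - 0.05*56.7144 = 1.8905
Step 2: grad_x = 2*8*0.9499 = 15.199, grad_y = 2*6*1.8905 = 22.6858
  x_2 = 0.9499 - 0.05*15.199 = 0.19
  y_2 = 1.8905 - 0.05*22.6858 = 0.7562
Step 3: grad_x = 2*8*0.19 = 3.0398, grad_y = 2*6*0.7562 = 9.0743
  x_3 = 0.19 - 0.05*3.0398 = 0.038
  y_3 = 0.7562 - 0.05*9.0743 = 0.3025
Step 4: grad_x = 2*8*0.038 = 0.608, grad_y = 2*6*0.3025 = 3.6297
  x_4 = 0.038 - 0.05*0.608 = 0.0076
  y_4 = 0.3025 - 0.05*3.6297 = 0.121
Step 5: grad_x = 2*8*0.0076 = 0.1216, grad_y = 2*6*0.121 = 1.4519
  x_5 = 0.0076 - 0.05*0.1216 = 0.0015
  y_5 = 0.121 - 0.05*1.4519 = 0.0484
f(0.0015, 0.0484) = 8*0.0015^2 + 6*0.0484^2 = 0.0141


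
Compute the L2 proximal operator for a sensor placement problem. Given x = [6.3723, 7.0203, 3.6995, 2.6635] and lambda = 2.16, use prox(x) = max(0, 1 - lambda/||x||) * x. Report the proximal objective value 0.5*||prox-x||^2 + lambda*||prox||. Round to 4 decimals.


Step 1: Compute ||x||.
||x|| = 10.52
Step 2: Compute scaling factor.
scale = max(0, 1 - 2.16/10.52) = 0.7947
Step 3: prox(x) = [5.0639, 5.5789, 2.9399, 2.1166]
||prox(x)|| = 8.36
Step 4: Proximal objective.
0.5*||prox-x||^2 = 2.3328
lambda*||prox|| = 18.0576
Total = 20.3905


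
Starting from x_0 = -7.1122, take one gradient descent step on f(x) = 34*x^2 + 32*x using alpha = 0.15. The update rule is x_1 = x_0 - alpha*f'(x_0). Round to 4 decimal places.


We compute the gradient at x_0 and apply the update.
f'(x) = 68*x + 32
f'(-7.1122) = 68*-7.1122 + 32 = -451.6296
x_1 = -7.1122 - 0.15*-451.6296 = 60.6322


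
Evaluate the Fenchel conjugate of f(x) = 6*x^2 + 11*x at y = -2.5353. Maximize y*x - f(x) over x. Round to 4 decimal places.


f*(y) = sup_x {y*x - a*x^2 - b*x} = sup_x {(y-b)*x - a*x^2}
FOC: (y - b) - 2a*x = 0 => x* = (y - b)/(2a)
x* = (-2.5353 - 11)/(2*6) = -1.1279
f*(-2.5353) = (y-b)^2/(4a) = (-2.5353 - 11)^2/(4*6)
= 183.2043/24 = 7.6335


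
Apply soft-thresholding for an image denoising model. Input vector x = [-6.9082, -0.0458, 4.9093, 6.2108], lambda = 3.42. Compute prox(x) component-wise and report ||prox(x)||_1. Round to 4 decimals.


Soft-thresholding with lambda = 3.42:
prox(-6.9082) = sign(-6.9082)*max(|-6.9082| - 3.42, 0) = -3.4882
prox(-0.0458) = sign(-0.0458)*max(|-0.0458| - 3.42, 0) = 0.0
prox(4.9093) = sign(4.9093)*max(|4.9093| - 3.42, 0) = 1.4893
prox(6.2108) = sign(6.2108)*max(|6.2108| - 3.42, 0) = 2.7908
prox(x) = [-3.4882, 0.0, 1.4893, 2.7908]
||prox(x)||_1 = 3.4882 + 0.0 + 1.4893 + 2.7908 = 7.7683


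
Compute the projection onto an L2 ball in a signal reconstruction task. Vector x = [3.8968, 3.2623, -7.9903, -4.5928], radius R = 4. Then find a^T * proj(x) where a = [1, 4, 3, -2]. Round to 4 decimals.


Step 1: Compute ||x|| (intermediates to 6 decimals).
||x|| = sqrt(3.8968^2 + 3.2623^2 + (-7.9903)^2 + (-4.5928)^2) = 10.52456
Step 2: Project.
Since ||x|| > R, scale = R/||x|| = 4/10.52456 = 0.380063, proj(x) = scale * x
proj(x) = [1.481029, 1.23988, -3.036817, -1.745553]
Step 3: Dot product.
a^T * proj(x) = 1*1.481029 + 4*1.23988 + 3*(-3.036817) - 2*(-1.745553) = 0.8212


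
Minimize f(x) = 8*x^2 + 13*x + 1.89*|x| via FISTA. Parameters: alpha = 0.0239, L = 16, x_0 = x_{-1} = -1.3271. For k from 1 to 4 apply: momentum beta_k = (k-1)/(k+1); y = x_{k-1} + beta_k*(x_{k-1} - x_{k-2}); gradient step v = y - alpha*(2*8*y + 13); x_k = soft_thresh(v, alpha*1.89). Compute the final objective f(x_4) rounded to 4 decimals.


FISTA on f(x) = 8*x^2 + 13*x + 1.89*|x|
L = 16, alpha = 0.0239
Iteration 1: beta = 0.0, y = -1.3271 + 0.0*(-1.3271 + 1.3271) = -1.3271
  grad(y) = -8.2336, v = y - alpha*grad = -1.1303
  prox(v) = soft_thresh(-1.1303, 0.0452) = -1.0851
Iteration 2: beta = 0.3333, y = -1.0851 + 0.3333*(-1.0851 + 1.3271) = -1.0045
  grad(y) = -3.0719, v = y - alpha*grad = -0.9311
  prox(v) = soft_thresh(-0.9311, 0.0452) = -0.8859
Iteration 3: beta = 0.5, y = -0.8859 + 0.5*(-0.8859 + 1.0851) = -0.7863
  grad(y) = 0.4195, v = y - alpha*grad = -0.7963
  prox(v) = soft_thresh(-0.7963, 0.0452) = -0.7511
Iteration 4: beta = 0.6, y = -0.7511 + 0.6*(-0.7511 + 0.8859) = -0.6703
  grad(y) = 2.2755, v = y - alpha*grad = -0.7247
  prox(v) = soft_thresh(-0.7247, 0.0452) = -0.6795
f(x_4) = 8*(-0.6795)^2 + 13*(-0.6795) + 1.89*|-0.6795| = -3.8555


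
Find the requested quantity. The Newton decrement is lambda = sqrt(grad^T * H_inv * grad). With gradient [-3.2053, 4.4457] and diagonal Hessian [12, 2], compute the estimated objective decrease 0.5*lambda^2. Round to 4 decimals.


Step 1: H is diagonal, so H^(-1) * g = [-0.2671, 2.2229].
Step 2: g^T H^(-1) g = sum_i g_i^2 / H_ii
  = (-3.2053)^2/12 + (4.4457)^2/2
  = 0.8562 + 9.8821 = 10.7383
Step 3: Objective decrease = 0.5 * g^T H^(-1) g = 5.3691


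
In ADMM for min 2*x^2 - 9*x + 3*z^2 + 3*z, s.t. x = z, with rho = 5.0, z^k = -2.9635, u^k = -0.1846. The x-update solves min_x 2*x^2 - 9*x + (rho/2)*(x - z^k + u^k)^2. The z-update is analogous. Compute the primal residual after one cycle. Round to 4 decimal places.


ADMM iteration with rho = 5.0, z^k = -2.9635, u^k = -0.1846
Step 1: x-update.
Minimize 2*x^2 - 9*x + (5.0/2)*(x + 2.9635 - 0.1846)^2
FOC: (2*2 + 5.0)*x = 9 + 5.0*(-2.9635 + 0.1846)
x^{k+1} = -0.5438
Step 2: z-update.
Minimize 3*z^2 + 3*z + (5.0/2)*(-0.5438 - z - 0.1846)^2
FOC: (2*3 + 5.0)*z = -3 + 5.0*(-0.5438 - 0.1846)
z^{k+1} = -0.6038
Step 3: u-update.
u^{k+1} = -0.1846 - 0.5438 + 0.6038 = -0.1246
Step 4: Primal residual = |-0.5438 + 0.6038| = 0.06


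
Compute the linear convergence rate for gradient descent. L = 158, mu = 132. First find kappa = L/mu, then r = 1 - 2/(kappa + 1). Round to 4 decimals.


Step 1: Compute the condition number.
kappa = L/mu = 158/132 = 1.197
Step 2: Compute the convergence rate.
r = 1 - 2/(kappa + 1) = 1 - 2*mu/(L + mu) = (L - mu)/(L + mu) = 26/290 = 0.0897


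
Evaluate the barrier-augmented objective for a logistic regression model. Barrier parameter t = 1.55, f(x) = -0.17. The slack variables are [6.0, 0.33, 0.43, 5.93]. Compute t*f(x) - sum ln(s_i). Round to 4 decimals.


Step 1: Compute log-barrier.
ln values: [1.7918, -1.1087, -0.844, 1.78]
phi = -(1.7918 - 1.1087 - 0.844 + 1.78) = -1.6192
Step 2: Compute augmented objective.
t*f(x) = 1.55*-0.17 = -0.2635
Total = -0.2635 - 1.6192 = -1.8827


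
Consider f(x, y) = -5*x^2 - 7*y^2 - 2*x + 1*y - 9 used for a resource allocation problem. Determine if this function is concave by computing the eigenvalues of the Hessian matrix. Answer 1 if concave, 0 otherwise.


The Hessian of f(x,y) = -5*x^2 - 7*y^2 - 2*x + 1*y - 9 is:
H = [[-10, 0], [0, -14]]
Trace = -10 - 14 = -24
Determinant = -10*-14 - (0)^2 = 140
Discriminant = (-24)^2 - 4*140 = 16.0
Eigenvalues: lambda_1 = -14.0, lambda_2 = -10.0
The function is concave.

1


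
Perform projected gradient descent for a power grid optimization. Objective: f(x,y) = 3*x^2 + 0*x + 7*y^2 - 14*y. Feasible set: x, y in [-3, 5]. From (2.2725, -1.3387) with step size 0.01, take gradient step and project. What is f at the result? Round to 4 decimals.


Step 1: Compute gradient at (2.2725, -1.3387).
grad_x = 2*3*2.2725 + 0 = 13.635
grad_y = 2*7*-1.3387 - 14 = -32.7418
Step 2: Gradient step.
x_raw = 2.2725 - 0.01*13.635 = 2.1362
y_raw = -1.3387 - 0.01*-32.7418 = -1.0113
Step 3: Project onto [-3, 5].
x_proj = clip(2.1362) = 2.1362
y_proj = clip(-1.0113) = -1.0113
Step 4: Evaluate f.
f(2.1362, -1.0113) = 35.0062


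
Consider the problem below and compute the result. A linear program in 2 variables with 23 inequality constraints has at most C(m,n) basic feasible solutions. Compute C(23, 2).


Each vertex corresponds to some choice of n active constraints out of m, so the number of vertices is at most C(m, n) = m! / (n!(m-n)!).
m = 23, n = 2
Numerator: 23 * 22
Denominator: 2! = 2
C(23, 2) = 253


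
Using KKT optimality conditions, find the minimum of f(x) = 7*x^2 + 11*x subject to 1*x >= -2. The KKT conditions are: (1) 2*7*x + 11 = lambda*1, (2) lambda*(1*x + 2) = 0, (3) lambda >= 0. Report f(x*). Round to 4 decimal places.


Step 1: Try lambda = 0 (constraint inactive).
Stationarity: 2*7*x + 11 = 0
x* = -11/(2*7) = -11/14 = -0.7857 (rounded; the exact value -11/14 is used below)
Check constraint: 1*-0.7857 = -0.7857 >= -2 -- satisfied.
Step 2: Compute optimal value.
f(x*) = 7*(-11/14)^2 + 11*(-11/14) = -4.3214


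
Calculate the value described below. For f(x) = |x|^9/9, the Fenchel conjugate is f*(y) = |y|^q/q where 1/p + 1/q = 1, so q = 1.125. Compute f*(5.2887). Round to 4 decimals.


The conjugate exponent q satisfies 1/p + 1/q = 1.
p = 9, so q = 9/(9 - 1) = 1.125
|y|^q = 5.2887^1.125 = 6.5128
f*(5.2887) = 6.5128 / 1.125 = 5.7892


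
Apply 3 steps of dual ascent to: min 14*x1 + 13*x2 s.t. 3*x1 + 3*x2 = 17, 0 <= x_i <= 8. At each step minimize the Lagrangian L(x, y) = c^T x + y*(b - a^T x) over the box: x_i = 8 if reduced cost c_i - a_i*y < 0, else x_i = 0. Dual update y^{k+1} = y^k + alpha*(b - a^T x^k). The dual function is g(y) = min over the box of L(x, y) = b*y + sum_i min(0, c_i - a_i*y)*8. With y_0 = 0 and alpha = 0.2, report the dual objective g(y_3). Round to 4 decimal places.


Dual ascent for LP: min 14*x1 + 13*x2, 3*x1 + 3*x2 = 17, 0 <= x_i <= 8
Step 1: y^k = 0.0, reduced costs: (14.0, 13.0)
  x^k = (0.0, 0.0), subgradient = b - a^T x = 17.0
  y^{k+1} = 0.0 + 0.2*17.0 = 3.4
Step 2: y^k = 3.4, reduced costs: (3.8, 2.8)
  x^k = (0.0, 0.0), subgradient = b - a^T x = 17.0
  y^{k+1} = 3.4 + 0.2*17.0 = 6.8
Step 3: y^k = 6.8, reduced costs: (-6.4, -7.4)
  x^k = (8.0, 8.0), subgradient = b - a^T x = -31.0
  y^{k+1} = 6.8 + 0.2*-31.0 = 0.6
Dual objective at y_3 = 0.6: reduced costs (12.2, 11.2), box minimizer x = (0.0, 0.0)
g(y_3) = b*y + (c1 - a1*y)*x1 + (c2 - a2*y)*x2 = 17*0.6 + 12.2*0.0 + 11.2*0.0 = 10.2 + 0.0 + 0.0 = 10.2


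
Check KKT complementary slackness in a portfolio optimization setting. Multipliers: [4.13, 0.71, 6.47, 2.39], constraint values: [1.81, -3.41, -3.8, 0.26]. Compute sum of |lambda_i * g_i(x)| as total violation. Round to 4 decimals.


KKT complementary slackness check:
lambda_1 * g_1 = 4.13 * 1.81 = 7.4753
lambda_2 * g_2 = 0.71 * -3.41 = -2.4211
lambda_3 * g_3 = 6.47 * -3.8 = -24.586
lambda_4 * g_4 = 2.39 * 0.26 = 0.6214
Total violation = 7.4753 + 2.4211 + 24.586 + 0.6214 = 35.1038


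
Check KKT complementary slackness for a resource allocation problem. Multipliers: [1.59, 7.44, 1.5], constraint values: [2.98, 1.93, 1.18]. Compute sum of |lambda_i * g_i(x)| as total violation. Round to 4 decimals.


KKT complementary slackness check:
lambda_1 * g_1 = 1.59 * 2.98 = 4.7382
lambda_2 * g_2 = 7.44 * 1.93 = 14.3592
lambda_3 * g_3 = 1.5 * 1.18 = 1.77
Total violation = 4.7382 + 14.3592 + 1.77 = 20.8674


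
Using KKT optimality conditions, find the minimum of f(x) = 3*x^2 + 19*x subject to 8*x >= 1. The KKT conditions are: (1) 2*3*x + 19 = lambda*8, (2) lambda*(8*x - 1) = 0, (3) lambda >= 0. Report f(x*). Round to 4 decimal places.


Step 1: Try lambda = 0 (constraint inactive).
x_unc = -19/(2*3) = -3.1667
Check: 8*-3.1667 = -25.3336 < 1 -- violated!
Step 2: Constraint must be active: 8*x = 1
x* = 1/8 = 0.125
lambda = (2*3*0.125 + 19)/8 = 2.4688
Step 3: Compute optimal value.
f(x*) = 3*0.125^2 + 19*0.125 = 2.4219


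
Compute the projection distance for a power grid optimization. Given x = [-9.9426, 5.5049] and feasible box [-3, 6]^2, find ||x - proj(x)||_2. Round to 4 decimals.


Project each component onto [-3, 6].
clip(-9.9426) = -3.0, clip(5.5049) = 5.5049
Projection = [-3.0, 5.5049]
Squared diffs: [48.1997, 0.0]
Distance = sqrt(48.1997) = 6.9426


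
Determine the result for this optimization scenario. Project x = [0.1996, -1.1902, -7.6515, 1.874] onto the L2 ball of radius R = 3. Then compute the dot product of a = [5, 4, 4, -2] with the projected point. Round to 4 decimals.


Step 1: Compute ||x|| (intermediates to 6 decimals).
||x|| = sqrt(0.1996^2 + (-1.1902)^2 + (-7.6515)^2 + 1.874^2) = 7.969551
Step 2: Project.
Since ||x|| > R, scale = R/||x|| = 3/7.969551 = 0.376433, proj(x) = scale * x
proj(x) = [0.075136, -0.448031, -2.880277, 0.705435]
Step 3: Dot product.
a^T * proj(x) = 5*0.075136 + 4*(-0.448031) + 4*(-2.880277) - 2*0.705435 = -14.3484


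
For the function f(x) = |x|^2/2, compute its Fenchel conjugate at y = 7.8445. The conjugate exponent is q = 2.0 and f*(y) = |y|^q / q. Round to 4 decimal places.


The conjugate exponent q satisfies 1/p + 1/q = 1.
p = 2, so q = 2/(2 - 1) = 2.0
|y|^q = 7.8445^2.0 = 61.5362
f*(7.8445) = 61.5362 / 2.0 = 30.7681


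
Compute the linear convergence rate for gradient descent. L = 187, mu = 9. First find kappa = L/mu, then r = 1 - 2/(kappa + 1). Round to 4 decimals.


Step 1: Compute the condition number.
kappa = L/mu = 187/9 = 20.7778
Step 2: Compute the convergence rate.
r = 1 - 2/(kappa + 1) = 1 - 2*mu/(L + mu) = (L - mu)/(L + mu) = 178/196 = 0.9082


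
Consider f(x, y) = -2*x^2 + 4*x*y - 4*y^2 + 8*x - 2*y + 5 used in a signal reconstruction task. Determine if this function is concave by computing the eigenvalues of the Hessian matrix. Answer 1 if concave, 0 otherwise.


The Hessian of f(x,y) = -2*x^2 + 4*x*y - 4*y^2 + 8*x - 2*y + 5 is:
H = [[-4, 4], [4, -8]]
Trace = -4 - 8 = -12
Determinant = -4*-8 - (4)^2 = 16
Discriminant = (-12)^2 - 4*16 = 80.0
Eigenvalues: lambda_1 = -10.4721, lambda_2 = -1.5279
The function is concave.

1


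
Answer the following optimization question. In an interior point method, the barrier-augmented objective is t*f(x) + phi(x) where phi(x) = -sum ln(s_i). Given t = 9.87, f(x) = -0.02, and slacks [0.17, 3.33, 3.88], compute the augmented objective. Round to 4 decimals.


Step 1: Compute log-barrier.
ln values: [-1.772, 1.203, 1.3558]
phi = -(-1.772 + 1.203 + 1.3558) = -0.7869
Step 2: Compute augmented objective.
t*f(x) = 9.87*-0.02 = -0.1974
Total = -0.1974 - 0.7869 = -0.9843


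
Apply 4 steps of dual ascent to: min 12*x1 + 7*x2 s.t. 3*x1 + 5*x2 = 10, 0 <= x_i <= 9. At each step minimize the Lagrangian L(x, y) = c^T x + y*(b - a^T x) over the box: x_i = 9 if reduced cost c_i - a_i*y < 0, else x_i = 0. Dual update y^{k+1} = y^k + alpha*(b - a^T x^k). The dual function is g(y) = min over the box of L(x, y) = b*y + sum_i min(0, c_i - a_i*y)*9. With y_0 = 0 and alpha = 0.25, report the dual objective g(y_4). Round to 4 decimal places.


Dual ascent for LP: min 12*x1 + 7*x2, 3*x1 + 5*x2 = 10, 0 <= x_i <= 9
Step 1: y^k = 0.0, reduced costs: (12.0, 7.0)
  x^k = (0.0, 0.0), subgradient = b - a^T x = 10.0
  y^{k+1} = 0.0 + 0.25*10.0 = 2.5
Step 2: y^k = 2.5, reduced costs: (4.5, -5.5)
  x^k = (0.0, 9.0), subgradient = b - a^T x = -35.0
  y^{k+1} = 2.5 + 0.25*-35.0 = -6.25
Step 3: y^k = -6.25, reduced costs: (30.75, 38.25)
  x^k = (0.0, 0.0), subgradient = b - a^T x = 10.0
  y^{k+1} = -6.25 + 0.25*10.0 = -3.75
Step 4: y^k = -3.75, reduced costs: (23.25, 25.75)
  x^k = (0.0, 0.0), subgradient = b - a^T x = 10.0
  y^{k+1} = -3.75 + 0.25*10.0 = -1.25
Dual objective at y_4 = -1.25: reduced costs (15.75, 13.25), box minimizer x = (0.0, 0.0)
g(y_4) = b*y + (c1 - a1*y)*x1 + (c2 - a2*y)*x2 = 10*(-1.25) + 15.75*0.0 + 13.25*0.0 = -12.5 + 0.0 + 0.0 = -12.5


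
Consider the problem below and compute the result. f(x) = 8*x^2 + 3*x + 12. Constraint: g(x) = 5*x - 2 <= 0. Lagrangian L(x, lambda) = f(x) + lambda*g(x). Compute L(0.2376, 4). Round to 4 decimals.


Step 1: Evaluate f(x).
f(0.2376) = 8*0.2376^2 + 3*0.2376 + 12 = 13.1644
Step 2: Evaluate g(x).
g(0.2376) = 5*0.2376 - 2 = -0.812
Step 3: Compute Lagrangian.
L = 13.1644 + 4*-0.812 = 9.9164


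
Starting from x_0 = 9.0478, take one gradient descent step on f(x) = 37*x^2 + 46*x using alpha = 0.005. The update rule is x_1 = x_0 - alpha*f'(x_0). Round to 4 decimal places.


We compute the gradient at x_0 and apply the update.
f'(x) = 74*x + 46
f'(9.0478) = 74*9.0478 + 46 = 715.5372
x_1 = 9.0478 - 0.005*715.5372 = 5.4701


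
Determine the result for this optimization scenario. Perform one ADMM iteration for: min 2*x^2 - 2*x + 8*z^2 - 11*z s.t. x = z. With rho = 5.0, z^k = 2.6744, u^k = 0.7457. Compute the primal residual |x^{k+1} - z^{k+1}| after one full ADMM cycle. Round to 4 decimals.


ADMM iteration with rho = 5.0, z^k = 2.6744, u^k = 0.7457
Step 1: x-update.
Minimize 2*x^2 - 2*x + (5.0/2)*(x - 2.6744 + 0.7457)^2
FOC: (2*2 + 5.0)*x = 2 + 5.0*(2.6744 - 0.7457)
x^{k+1} = 1.2937
Step 2: z-update.
Minimize 8*z^2 - 11*z + (5.0/2)*(1.2937 - z + 0.7457)^2
FOC: (2*8 + 5.0)*z = 11 + 5.0*(1.2937 + 0.7457)
z^{k+1} = 1.0094
Step 3: u-update.
u^{k+1} = 0.7457 + 1.2937 - 1.0094 = 1.03
Step 4: Primal residual = |1.2937 - 1.0094| = 0.2843


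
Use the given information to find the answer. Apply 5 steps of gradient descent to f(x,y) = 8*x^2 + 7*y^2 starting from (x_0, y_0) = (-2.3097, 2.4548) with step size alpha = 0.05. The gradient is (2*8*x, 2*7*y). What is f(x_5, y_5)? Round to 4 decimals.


Gradient descent on f(x,y) = 8*x^2 + 7*y^2.
Starting point: (-2.3097, 2.4548), alpha = 0.05
Step 1: grad_x = 2*8*-2.3097 = -36.9552, grad_y = 2*7*2.4548 = 34.3672
  x_1 = -2.3097 - 0.05*-36.9552 = -0.4619
  y_1 = 2.4548 - 0.05*34.3672 = 0.7364
Step 2: grad_x = 2*8*-0.4619 = -7.391, grad_y = 2*7*0.7364 = 10.3102
  x_2 = -0.4619 - 0.05*-7.391 = -0.0924
  y_2 = 0.7364 - 0.05*10.3102 = 0.2209
Step 3: grad_x = 2*8*-0.0924 = -1.4782, grad_y = 2*7*0.2209 = 3.093
  x_3 = -0.0924 - 0.05*-1.4782 = -0.0185
  y_3 = 0.2209 - 0.05*3.093 = 0.0663
Step 4: grad_x = 2*8*-0.0185 = -0.2956, grad_y = 2*7*0.0663 = 0.9279
  x_4 = -0.0185 - 0.05*-0.2956 = -0.0037
  y_4 = 0.0663 - 0.05*0.9279 = 0.0199
Step 5: grad_x = 2*8*-0.0037 = -0.0591, grad_y = 2*7*0.0199 = 0.2784
  x_5 = -0.0037 - 0.05*-0.0591 = -0.0007
  y_5 = 0.0199 - 0.05*0.2784 = 0.006
f(-0.0007, 0.006) = 8*(-0.0007)^2 + 7*0.006^2 = 0.0003


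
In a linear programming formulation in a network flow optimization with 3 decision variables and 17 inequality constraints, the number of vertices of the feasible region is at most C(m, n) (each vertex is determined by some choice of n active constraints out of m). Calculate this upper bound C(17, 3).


Each vertex corresponds to some choice of n active constraints out of m, so the number of vertices is at most C(m, n) = m! / (n!(m-n)!).
m = 17, n = 3
Numerator: 17 * 16 * 15
Denominator: 3! = 6
C(17, 3) = 680


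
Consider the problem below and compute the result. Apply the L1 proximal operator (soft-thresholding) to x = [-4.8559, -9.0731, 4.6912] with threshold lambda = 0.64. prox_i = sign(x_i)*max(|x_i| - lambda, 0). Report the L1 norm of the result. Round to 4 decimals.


Soft-thresholding with lambda = 0.64:
prox(-4.8559) = sign(-4.8559)*max(|-4.8559| - 0.64, 0) = -4.2159
prox(-9.0731) = sign(-9.0731)*max(|-9.0731| - 0.64, 0) = -8.4331
prox(4.6912) = sign(4.6912)*max(|4.6912| - 0.64, 0) = 4.0512
prox(x) = [-4.2159, -8.4331, 4.0512]
||prox(x)||_1 = 4.2159 + 8.4331 + 4.0512 = 16.7002


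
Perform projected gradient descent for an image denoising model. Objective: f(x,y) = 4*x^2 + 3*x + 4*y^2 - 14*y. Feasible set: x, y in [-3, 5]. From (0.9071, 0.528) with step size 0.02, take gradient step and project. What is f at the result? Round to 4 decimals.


Step 1: Compute gradient at (0.9071, 0.528).
grad_x = 2*4*0.9071 + 3 = 10.2568
grad_y = 2*4*0.528 - 14 = -9.776
Step 2: Gradient step.
x_raw = 0.9071 - 0.02*10.2568 = 0.702
y_raw = 0.528 - 0.02*-9.776 = 0.7235
Step 3: Project onto [-3, 5].
x_proj = clip(0.702) = 0.702
y_proj = clip(0.7235) = 0.7235
Step 4: Evaluate f.
f(0.702, 0.7235) = -3.9584


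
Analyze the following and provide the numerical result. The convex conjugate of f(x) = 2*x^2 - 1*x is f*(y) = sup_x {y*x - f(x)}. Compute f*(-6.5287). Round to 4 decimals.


f*(y) = sup_x {y*x - a*x^2 - b*x} = sup_x {(y-b)*x - a*x^2}
FOC: (y - b) - 2a*x = 0 => x* = (y - b)/(2a)
x* = (-6.5287 + 1)/(2*2) = -1.3822
f*(-6.5287) = (y-b)^2/(4a) = (-6.5287 + 1)^2/(4*2)
= 30.5665/8 = 3.8208
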